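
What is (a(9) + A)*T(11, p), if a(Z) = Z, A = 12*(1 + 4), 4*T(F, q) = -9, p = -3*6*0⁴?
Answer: -621/4 ≈ -155.25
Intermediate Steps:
p = 0 (p = -18*0 = 0)
T(F, q) = -9/4 (T(F, q) = (¼)*(-9) = -9/4)
A = 60 (A = 12*5 = 60)
(a(9) + A)*T(11, p) = (9 + 60)*(-9/4) = 69*(-9/4) = -621/4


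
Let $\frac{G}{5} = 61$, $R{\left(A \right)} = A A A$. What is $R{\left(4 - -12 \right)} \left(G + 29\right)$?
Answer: $1368064$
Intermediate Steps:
$R{\left(A \right)} = A^{3}$ ($R{\left(A \right)} = A^{2} A = A^{3}$)
$G = 305$ ($G = 5 \cdot 61 = 305$)
$R{\left(4 - -12 \right)} \left(G + 29\right) = \left(4 - -12\right)^{3} \left(305 + 29\right) = \left(4 + 12\right)^{3} \cdot 334 = 16^{3} \cdot 334 = 4096 \cdot 334 = 1368064$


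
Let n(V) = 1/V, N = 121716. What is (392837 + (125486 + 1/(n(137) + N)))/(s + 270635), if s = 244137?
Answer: 2160771057294/2145967743449 ≈ 1.0069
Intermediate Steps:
(392837 + (125486 + 1/(n(137) + N)))/(s + 270635) = (392837 + (125486 + 1/(1/137 + 121716)))/(244137 + 270635) = (392837 + (125486 + 1/(1/137 + 121716)))/514772 = (392837 + (125486 + 1/(16675093/137)))*(1/514772) = (392837 + (125486 + 137/16675093))*(1/514772) = (392837 + 2092490720335/16675093)*(1/514772) = (8643084229176/16675093)*(1/514772) = 2160771057294/2145967743449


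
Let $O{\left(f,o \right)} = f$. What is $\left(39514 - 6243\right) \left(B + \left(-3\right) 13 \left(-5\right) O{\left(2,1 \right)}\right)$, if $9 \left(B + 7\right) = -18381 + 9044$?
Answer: $- \frac{195966190}{9} \approx -2.1774 \cdot 10^{7}$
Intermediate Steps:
$B = - \frac{9400}{9}$ ($B = -7 + \frac{-18381 + 9044}{9} = -7 + \frac{1}{9} \left(-9337\right) = -7 - \frac{9337}{9} = - \frac{9400}{9} \approx -1044.4$)
$\left(39514 - 6243\right) \left(B + \left(-3\right) 13 \left(-5\right) O{\left(2,1 \right)}\right) = \left(39514 - 6243\right) \left(- \frac{9400}{9} + \left(-3\right) 13 \left(-5\right) 2\right) = 33271 \left(- \frac{9400}{9} + \left(-39\right) \left(-5\right) 2\right) = 33271 \left(- \frac{9400}{9} + 195 \cdot 2\right) = 33271 \left(- \frac{9400}{9} + 390\right) = 33271 \left(- \frac{5890}{9}\right) = - \frac{195966190}{9}$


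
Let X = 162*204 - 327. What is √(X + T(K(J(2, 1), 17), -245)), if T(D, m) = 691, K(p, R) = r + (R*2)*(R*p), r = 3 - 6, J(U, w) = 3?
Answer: 2*√8353 ≈ 182.79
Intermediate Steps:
r = -3
K(p, R) = -3 + 2*p*R² (K(p, R) = -3 + (R*2)*(R*p) = -3 + (2*R)*(R*p) = -3 + 2*p*R²)
X = 32721 (X = 33048 - 327 = 32721)
√(X + T(K(J(2, 1), 17), -245)) = √(32721 + 691) = √33412 = 2*√8353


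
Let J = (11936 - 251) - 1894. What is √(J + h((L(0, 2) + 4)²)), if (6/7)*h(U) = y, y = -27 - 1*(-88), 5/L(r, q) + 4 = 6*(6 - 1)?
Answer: √355038/6 ≈ 99.308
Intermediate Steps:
L(r, q) = 5/26 (L(r, q) = 5/(-4 + 6*(6 - 1)) = 5/(-4 + 6*5) = 5/(-4 + 30) = 5/26)
J = 9791 (J = 11685 - 1894 = 9791)
y = 61 (y = -27 + 88 = 61)
h(U) = 427/6 (h(U) = (7/6)*61 = 427/6)
√(J + h((L(0, 2) + 4)²)) = √(9791 + 427/6) = √(59173/6) = √355038/6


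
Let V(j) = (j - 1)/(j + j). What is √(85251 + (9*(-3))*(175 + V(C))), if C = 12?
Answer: √1288218/4 ≈ 283.75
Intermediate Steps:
V(j) = (-1 + j)/(2*j) (V(j) = (-1 + j)/((2*j)) = (-1 + j)*(1/(2*j)) = (-1 + j)/(2*j))
√(85251 + (9*(-3))*(175 + V(C))) = √(85251 + (9*(-3))*(175 + (½)*(-1 + 12)/12)) = √(85251 - 27*(175 + (½)*(1/12)*11)) = √(85251 - 27*(175 + 11/24)) = √(85251 - 27*4211/24) = √(85251 - 37899/8) = √(644109/8) = √1288218/4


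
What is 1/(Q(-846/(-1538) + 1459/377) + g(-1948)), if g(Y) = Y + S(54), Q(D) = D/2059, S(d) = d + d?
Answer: -596930867/1098351513838 ≈ -0.00054348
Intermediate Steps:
S(d) = 2*d
Q(D) = D/2059 (Q(D) = D*(1/2059) = D/2059)
g(Y) = 108 + Y (g(Y) = Y + 2*54 = Y + 108 = 108 + Y)
1/(Q(-846/(-1538) + 1459/377) + g(-1948)) = 1/((-846/(-1538) + 1459/377)/2059 + (108 - 1948)) = 1/((-846*(-1/1538) + 1459*(1/377))/2059 - 1840) = 1/((423/769 + 1459/377)/2059 - 1840) = 1/((1/2059)*(1281442/289913) - 1840) = 1/(1281442/596930867 - 1840) = 1/(-1098351513838/596930867) = -596930867/1098351513838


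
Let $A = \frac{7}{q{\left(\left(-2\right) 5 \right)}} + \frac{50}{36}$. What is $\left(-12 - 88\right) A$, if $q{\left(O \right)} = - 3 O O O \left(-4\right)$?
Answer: $- \frac{49979}{360} \approx -138.83$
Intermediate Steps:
$q{\left(O \right)} = 12 O^{3}$ ($q{\left(O \right)} = - 3 O^{2} O \left(-4\right) = - 3 O^{3} \left(-4\right) = 12 O^{3}$)
$A = \frac{49979}{36000}$ ($A = \frac{7}{12 \left(\left(-2\right) 5\right)^{3}} + \frac{50}{36} = \frac{7}{12 \left(-10\right)^{3}} + 50 \cdot \frac{1}{36} = \frac{7}{12 \left(-1000\right)} + \frac{25}{18} = \frac{7}{-12000} + \frac{25}{18} = 7 \left(- \frac{1}{12000}\right) + \frac{25}{18} = - \frac{7}{12000} + \frac{25}{18} = \frac{49979}{36000} \approx 1.3883$)
$\left(-12 - 88\right) A = \left(-12 - 88\right) \frac{49979}{36000} = \left(-100\right) \frac{49979}{36000} = - \frac{49979}{360}$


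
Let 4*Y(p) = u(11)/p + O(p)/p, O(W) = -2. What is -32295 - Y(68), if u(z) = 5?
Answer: -8784243/272 ≈ -32295.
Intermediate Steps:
Y(p) = 3/(4*p) (Y(p) = (5/p - 2/p)/4 = (3/p)/4 = 3/(4*p))
-32295 - Y(68) = -32295 - 3/(4*68) = -32295 - 1*3/272 = -32295 - 3/272 = -8784243/272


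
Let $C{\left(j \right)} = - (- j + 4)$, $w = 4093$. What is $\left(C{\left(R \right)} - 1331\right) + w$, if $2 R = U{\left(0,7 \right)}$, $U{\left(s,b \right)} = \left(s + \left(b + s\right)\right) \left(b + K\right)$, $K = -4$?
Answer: $\frac{5537}{2} \approx 2768.5$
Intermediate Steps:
$U{\left(s,b \right)} = \left(-4 + b\right) \left(b + 2 s\right)$ ($U{\left(s,b \right)} = \left(s + \left(b + s\right)\right) \left(b - 4\right) = \left(b + 2 s\right) \left(-4 + b\right) = \left(-4 + b\right) \left(b + 2 s\right)$)
$R = \frac{21}{2}$ ($R = \frac{7^{2} - 0 - 28 + 2 \cdot 7 \cdot 0}{2} = \frac{49 + 0 - 28 + 0}{2} = \frac{1}{2} \cdot 21 = \frac{21}{2} \approx 10.5$)
$C{\left(j \right)} = -4 + j$ ($C{\left(j \right)} = - (4 - j) = -4 + j$)
$\left(C{\left(R \right)} - 1331\right) + w = \left(\left(-4 + \frac{21}{2}\right) - 1331\right) + 4093 = \left(\frac{13}{2} - 1331\right) + 4093 = - \frac{2649}{2} + 4093 = \frac{5537}{2}$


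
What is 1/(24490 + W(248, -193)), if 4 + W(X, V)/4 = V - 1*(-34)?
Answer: 1/23838 ≈ 4.1950e-5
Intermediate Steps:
W(X, V) = 120 + 4*V (W(X, V) = -16 + 4*(V - 1*(-34)) = -16 + 4*(V + 34) = -16 + 4*(34 + V) = -16 + (136 + 4*V) = 120 + 4*V)
1/(24490 + W(248, -193)) = 1/(24490 + (120 + 4*(-193))) = 1/(24490 + (120 - 772)) = 1/(24490 - 652) = 1/23838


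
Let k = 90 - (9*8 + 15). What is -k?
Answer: -3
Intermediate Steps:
k = 3 (k = 90 - (72 + 15) = 90 - 1*87 = 90 - 87 = 3)
-k = -1*3 = -3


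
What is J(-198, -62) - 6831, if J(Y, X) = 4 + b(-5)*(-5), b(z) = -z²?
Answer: -6702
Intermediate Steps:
J(Y, X) = 129 (J(Y, X) = 4 - 1*(-5)²*(-5) = 4 - 1*25*(-5) = 4 - 25*(-5) = 4 + 125 = 129)
J(-198, -62) - 6831 = 129 - 6831 = -6702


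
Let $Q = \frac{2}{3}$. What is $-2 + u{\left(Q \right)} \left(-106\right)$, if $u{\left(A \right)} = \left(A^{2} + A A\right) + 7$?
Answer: $- \frac{7544}{9} \approx -838.22$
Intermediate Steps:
$Q = \frac{2}{3}$ ($Q = 2 \cdot \frac{1}{3} = \frac{2}{3} \approx 0.66667$)
$u{\left(A \right)} = 7 + 2 A^{2}$ ($u{\left(A \right)} = \left(A^{2} + A^{2}\right) + 7 = 2 A^{2} + 7 = 7 + 2 A^{2}$)
$-2 + u{\left(Q \right)} \left(-106\right) = -2 + \left(7 + 2 \left(\frac{2}{3}\right)^{2}\right) \left(-106\right) = -2 + \left(7 + 2 \cdot \frac{4}{9}\right) \left(-106\right) = -2 + \left(7 + \frac{8}{9}\right) \left(-106\right) = -2 + \frac{71}{9} \left(-106\right) = -2 - \frac{7526}{9} = - \frac{7544}{9}$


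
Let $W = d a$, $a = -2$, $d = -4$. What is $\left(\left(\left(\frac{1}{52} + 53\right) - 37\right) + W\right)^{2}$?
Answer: $\frac{1560001}{2704} \approx 576.92$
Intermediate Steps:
$W = 8$ ($W = \left(-4\right) \left(-2\right) = 8$)
$\left(\left(\left(\frac{1}{52} + 53\right) - 37\right) + W\right)^{2} = \left(\left(\left(\frac{1}{52} + 53\right) - 37\right) + 8\right)^{2} = \left(\left(\frac{2757}{52} - 37\right) + 8\right)^{2} = \left(\frac{833}{52} + 8\right)^{2} = \left(\frac{1249}{52}\right)^{2} = \frac{1560001}{2704}$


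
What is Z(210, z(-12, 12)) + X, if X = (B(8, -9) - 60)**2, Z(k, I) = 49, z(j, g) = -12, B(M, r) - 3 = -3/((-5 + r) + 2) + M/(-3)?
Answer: 515425/144 ≈ 3579.3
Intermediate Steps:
B(M, r) = 3 - 3/(-3 + r) - M/3 (B(M, r) = 3 + (-3/((-5 + r) + 2) + M/(-3)) = 3 + (-3/(-3 + r) + M*(-1/3)) = 3 + (-3/(-3 + r) - M/3) = 3 - 3/(-3 + r) - M/3)
X = 508369/144 (X = ((-12 + 8 + 3*(-9) - 1/3*8*(-9))/(-3 - 9) - 60)**2 = ((-12 + 8 - 27 + 24)/(-12) - 60)**2 = (-1/12*(-7) - 60)**2 = (7/12 - 60)**2 = (-713/12)**2 = 508369/144 ≈ 3530.3)
Z(210, z(-12, 12)) + X = 49 + 508369/144 = 515425/144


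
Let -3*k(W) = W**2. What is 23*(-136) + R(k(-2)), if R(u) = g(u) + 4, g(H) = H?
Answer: -9376/3 ≈ -3125.3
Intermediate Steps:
k(W) = -W**2/3
R(u) = 4 + u (R(u) = u + 4 = 4 + u)
23*(-136) + R(k(-2)) = 23*(-136) + (4 - 1/3*(-2)**2) = -3128 + (4 - 1/3*4) = -3128 + (4 - 4/3) = -3128 + 8/3 = -9376/3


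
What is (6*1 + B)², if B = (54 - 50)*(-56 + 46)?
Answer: 1156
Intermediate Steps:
B = -40 (B = 4*(-10) = -40)
(6*1 + B)² = (6*1 - 40)² = (6 - 40)² = (-34)² = 1156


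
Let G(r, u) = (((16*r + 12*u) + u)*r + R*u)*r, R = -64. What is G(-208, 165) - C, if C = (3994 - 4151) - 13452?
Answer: -48971223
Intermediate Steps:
C = -13609 (C = -157 - 13452 = -13609)
G(r, u) = r*(-64*u + r*(13*u + 16*r)) (G(r, u) = (((16*r + 12*u) + u)*r - 64*u)*r = (((12*u + 16*r) + u)*r - 64*u)*r = ((13*u + 16*r)*r - 64*u)*r = (r*(13*u + 16*r) - 64*u)*r = (-64*u + r*(13*u + 16*r))*r = r*(-64*u + r*(13*u + 16*r)))
G(-208, 165) - C = -208*(-64*165 + 16*(-208)**2 + 13*(-208)*165) - 1*(-13609) = -208*(-10560 + 16*43264 - 446160) + 13609 = -208*(-10560 + 692224 - 446160) + 13609 = -208*235504 + 13609 = -48984832 + 13609 = -48971223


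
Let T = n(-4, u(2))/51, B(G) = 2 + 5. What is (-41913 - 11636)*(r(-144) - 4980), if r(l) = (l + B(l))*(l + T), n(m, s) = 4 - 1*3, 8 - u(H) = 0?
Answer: -40269437039/51 ≈ -7.8960e+8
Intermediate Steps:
u(H) = 8 (u(H) = 8 - 1*0 = 8 + 0 = 8)
n(m, s) = 1 (n(m, s) = 4 - 3 = 1)
B(G) = 7
T = 1/51 ≈ 0.019608
r(l) = (7 + l)*(1/51 + l) (r(l) = (l + 7)*(l + 1/51) = (7 + l)*(1/51 + l))
(-41913 - 11636)*(r(-144) - 4980) = (-41913 - 11636)*((7/51 + (-144)² + (358/51)*(-144)) - 4980) = -53549*((7/51 + 20736 - 17184/17) - 4980) = -53549*(1005991/51 - 4980) = -53549*752011/51 = -40269437039/51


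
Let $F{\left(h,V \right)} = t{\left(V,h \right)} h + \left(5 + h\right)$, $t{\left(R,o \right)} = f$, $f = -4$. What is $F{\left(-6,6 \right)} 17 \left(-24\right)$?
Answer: $-9384$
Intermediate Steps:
$t{\left(R,o \right)} = -4$
$F{\left(h,V \right)} = 5 - 3 h$ ($F{\left(h,V \right)} = - 4 h + \left(5 + h\right) = 5 - 3 h$)
$F{\left(-6,6 \right)} 17 \left(-24\right) = \left(5 - -18\right) 17 \left(-24\right) = \left(5 + 18\right) 17 \left(-24\right) = 23 \cdot 17 \left(-24\right) = 391 \left(-24\right) = -9384$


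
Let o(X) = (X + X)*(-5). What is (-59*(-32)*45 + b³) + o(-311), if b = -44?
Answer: 2886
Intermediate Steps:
o(X) = -10*X (o(X) = (2*X)*(-5) = -10*X)
(-59*(-32)*45 + b³) + o(-311) = (-59*(-32)*45 + (-44)³) - 10*(-311) = (1888*45 - 85184) + 3110 = (84960 - 85184) + 3110 = -224 + 3110 = 2886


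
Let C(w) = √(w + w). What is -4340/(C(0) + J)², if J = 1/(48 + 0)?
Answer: -9999360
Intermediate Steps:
C(w) = √2*√w (C(w) = √(2*w) = √2*√w)
J = 1/48 ≈ 0.020833
-4340/(C(0) + J)² = -4340/(√2*√0 + 1/48)² = -4340/(√2*0 + 1/48)² = -4340/(0 + 1/48)² = -4340/((1/48)²) = -4340/1/2304 = -4340*2304 = -9999360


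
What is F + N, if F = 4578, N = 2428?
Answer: 7006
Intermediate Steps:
F + N = 4578 + 2428 = 7006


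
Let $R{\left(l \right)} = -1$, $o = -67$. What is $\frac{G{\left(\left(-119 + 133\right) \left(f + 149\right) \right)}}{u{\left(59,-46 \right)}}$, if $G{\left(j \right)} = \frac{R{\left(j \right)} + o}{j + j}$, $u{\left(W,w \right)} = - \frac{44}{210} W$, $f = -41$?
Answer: $\frac{85}{46728} \approx 0.001819$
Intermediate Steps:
$u{\left(W,w \right)} = - \frac{22 W}{105}$ ($u{\left(W,w \right)} = \left(-44\right) \frac{1}{210} W = - \frac{22 W}{105}$)
$G{\left(j \right)} = - \frac{34}{j}$ ($G{\left(j \right)} = \frac{-1 - 67}{j + j} = - \frac{68}{2 j} = - 68 \frac{1}{2 j} = - \frac{34}{j}$)
$\frac{G{\left(\left(-119 + 133\right) \left(f + 149\right) \right)}}{u{\left(59,-46 \right)}} = \frac{\left(-34\right) \frac{1}{\left(-119 + 133\right) \left(-41 + 149\right)}}{\left(- \frac{22}{105}\right) 59} = \frac{\left(-34\right) \frac{1}{14 \cdot 108}}{- \frac{1298}{105}} = - \frac{34}{1512} \left(- \frac{105}{1298}\right) = \left(-34\right) \frac{1}{1512} \left(- \frac{105}{1298}\right) = \left(- \frac{17}{756}\right) \left(- \frac{105}{1298}\right) = \frac{85}{46728}$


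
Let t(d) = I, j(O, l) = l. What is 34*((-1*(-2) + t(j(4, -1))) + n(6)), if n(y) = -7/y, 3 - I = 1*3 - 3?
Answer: 391/3 ≈ 130.33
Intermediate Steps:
I = 3 (I = 3 - (1*3 - 3) = 3 - (3 - 3) = 3 - 1*0 = 3 + 0 = 3)
t(d) = 3
34*((-1*(-2) + t(j(4, -1))) + n(6)) = 34*((-1*(-2) + 3) - 7/6) = 34*((2 + 3) - 7*⅙) = 34*(5 - 7/6) = 34*(23/6) = 391/3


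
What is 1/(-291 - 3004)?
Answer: -1/3295 ≈ -0.00030349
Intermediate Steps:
1/(-291 - 3004) = 1/(-3295) = -1/3295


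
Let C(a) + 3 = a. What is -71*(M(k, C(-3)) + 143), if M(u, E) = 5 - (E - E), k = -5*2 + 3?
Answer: -10508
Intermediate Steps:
k = -7 (k = -10 + 3 = -7)
C(a) = -3 + a
M(u, E) = 5 (M(u, E) = 5 - 1*0 = 5 + 0 = 5)
-71*(M(k, C(-3)) + 143) = -71*(5 + 143) = -71*148 = -10508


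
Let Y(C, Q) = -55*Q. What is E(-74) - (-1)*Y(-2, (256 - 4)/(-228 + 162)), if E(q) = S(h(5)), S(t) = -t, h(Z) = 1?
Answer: 209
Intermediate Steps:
E(q) = -1 (E(q) = -1*1 = -1)
E(-74) - (-1)*Y(-2, (256 - 4)/(-228 + 162)) = -1 - (-1)*(-55*(256 - 4)/(-228 + 162)) = -1 - (-1)*(-13860/(-66)) = -1 - (-1)*(-13860*(-1)/66) = -1 - (-1)*(-55*(-42/11)) = -1 - (-1)*210 = -1 - 1*(-210) = -1 + 210 = 209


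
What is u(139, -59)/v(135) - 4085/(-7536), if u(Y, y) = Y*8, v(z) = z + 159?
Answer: 532279/123088 ≈ 4.3244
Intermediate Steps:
v(z) = 159 + z
u(Y, y) = 8*Y
u(139, -59)/v(135) - 4085/(-7536) = (8*139)/(159 + 135) - 4085/(-7536) = 1112/294 - 4085*(-1/7536) = 1112*(1/294) + 4085/7536 = 556/147 + 4085/7536 = 532279/123088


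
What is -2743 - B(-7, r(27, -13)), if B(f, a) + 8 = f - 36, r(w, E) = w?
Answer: -2692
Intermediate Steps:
B(f, a) = -44 + f (B(f, a) = -8 + (f - 36) = -8 + (-36 + f) = -44 + f)
-2743 - B(-7, r(27, -13)) = -2743 - (-44 - 7) = -2743 - 1*(-51) = -2743 + 51 = -2692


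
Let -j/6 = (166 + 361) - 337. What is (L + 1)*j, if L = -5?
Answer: 4560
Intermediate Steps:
j = -1140 (j = -6*((166 + 361) - 337) = -6*(527 - 337) = -6*190 = -1140)
(L + 1)*j = (-5 + 1)*(-1140) = -4*(-1140) = 4560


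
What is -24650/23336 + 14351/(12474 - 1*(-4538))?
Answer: -5278179/24812002 ≈ -0.21273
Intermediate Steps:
-24650/23336 + 14351/(12474 - 1*(-4538)) = -24650*1/23336 + 14351/(12474 + 4538) = -12325/11668 + 14351/17012 = -5278179/24812002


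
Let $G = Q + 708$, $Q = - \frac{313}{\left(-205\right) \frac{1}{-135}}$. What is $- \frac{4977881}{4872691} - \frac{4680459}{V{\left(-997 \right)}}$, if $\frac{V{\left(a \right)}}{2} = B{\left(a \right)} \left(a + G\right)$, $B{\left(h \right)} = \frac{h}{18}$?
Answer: $- \frac{1216617237944923}{14088411488300} \approx -86.356$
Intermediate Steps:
$Q = - \frac{8451}{41}$ ($Q = - \frac{313}{\left(-205\right) \left(- \frac{1}{135}\right)} = - \frac{313}{\frac{41}{27}} = \left(-313\right) \frac{27}{41} = - \frac{8451}{41} \approx -206.12$)
$G = \frac{20577}{41}$ ($G = - \frac{8451}{41} + 708 = \frac{20577}{41} \approx 501.88$)
$B{\left(h \right)} = \frac{h}{18}$ ($B{\left(h \right)} = h \frac{1}{18} = \frac{h}{18}$)
$V{\left(a \right)} = \frac{a \left(\frac{20577}{41} + a\right)}{9}$ ($V{\left(a \right)} = 2 \frac{a}{18} \left(a + \frac{20577}{41}\right) = 2 \frac{a}{18} \left(\frac{20577}{41} + a\right) = 2 \frac{a \left(\frac{20577}{41} + a\right)}{18} = \frac{a \left(\frac{20577}{41} + a\right)}{9}$)
$- \frac{4977881}{4872691} - \frac{4680459}{V{\left(-997 \right)}} = - \frac{4977881}{4872691} - \frac{4680459}{\frac{1}{369} \left(-997\right) \left(20577 + 41 \left(-997\right)\right)} = \left(-4977881\right) \frac{1}{4872691} - \frac{4680459}{\frac{1}{369} \left(-997\right) \left(20577 - 40877\right)} = - \frac{4977881}{4872691} - \frac{4680459}{\frac{1}{369} \left(-997\right) \left(-20300\right)} = - \frac{4977881}{4872691} - \frac{4680459}{\frac{20239100}{369}} = - \frac{4977881}{4872691} - \frac{246727053}{2891300} = - \frac{1216617237944923}{14088411488300}$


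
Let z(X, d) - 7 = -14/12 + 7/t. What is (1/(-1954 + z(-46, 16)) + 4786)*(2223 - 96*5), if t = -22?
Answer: 536390413881/64300 ≈ 8.3420e+6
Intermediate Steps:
z(X, d) = 182/33 (z(X, d) = 7 + (-14/12 + 7/(-22)) = 7 + (-14*1/12 + 7*(-1/22)) = 7 + (-7/6 - 7/22) = 7 - 49/33 = 182/33)
(1/(-1954 + z(-46, 16)) + 4786)*(2223 - 96*5) = (1/(-1954 + 182/33) + 4786)*(2223 - 96*5) = (1/(-64300/33) + 4786)*(2223 - 480) = (-33/64300 + 4786)*1743 = (307739767/64300)*1743 = 536390413881/64300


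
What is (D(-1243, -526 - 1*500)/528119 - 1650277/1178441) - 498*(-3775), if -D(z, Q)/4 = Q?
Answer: 1169999330500078951/622357082479 ≈ 1.8799e+6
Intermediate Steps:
D(z, Q) = -4*Q
(D(-1243, -526 - 1*500)/528119 - 1650277/1178441) - 498*(-3775) = (-4*(-526 - 1*500)/528119 - 1650277/1178441) - 498*(-3775) = (-4*(-526 - 500)*(1/528119) - 1650277*1/1178441) - 1*(-1879950) = (-4*(-1026)*(1/528119) - 1650277/1178441) + 1879950 = (4104*(1/528119) - 1650277/1178441) + 1879950 = (4104/528119 - 1650277/1178441) + 1879950 = -866706317099/622357082479 + 1879950 = 1169999330500078951/622357082479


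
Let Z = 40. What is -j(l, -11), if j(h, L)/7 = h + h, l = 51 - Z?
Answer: -154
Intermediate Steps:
l = 11 (l = 51 - 1*40 = 51 - 40 = 11)
j(h, L) = 14*h (j(h, L) = 7*(h + h) = 7*(2*h) = 14*h)
-j(l, -11) = -14*11 = -1*154 = -154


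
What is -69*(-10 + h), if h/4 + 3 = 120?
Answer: -31602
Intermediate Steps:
h = 468 (h = -12 + 4*120 = -12 + 480 = 468)
-69*(-10 + h) = -69*(-10 + 468) = -69*458 = -31602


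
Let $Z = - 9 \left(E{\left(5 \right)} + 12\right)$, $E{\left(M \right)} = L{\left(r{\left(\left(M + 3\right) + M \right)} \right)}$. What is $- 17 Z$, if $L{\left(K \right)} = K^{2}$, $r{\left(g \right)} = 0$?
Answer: $1836$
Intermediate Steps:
$E{\left(M \right)} = 0$ ($E{\left(M \right)} = 0^{2} = 0$)
$Z = -108$ ($Z = - 9 \left(0 + 12\right) = \left(-9\right) 12 = -108$)
$- 17 Z = \left(-17\right) \left(-108\right) = 1836$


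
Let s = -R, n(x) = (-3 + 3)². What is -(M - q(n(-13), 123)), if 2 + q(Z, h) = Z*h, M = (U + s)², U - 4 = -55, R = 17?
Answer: -4626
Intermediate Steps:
n(x) = 0 (n(x) = 0² = 0)
U = -51 (U = 4 - 55 = -51)
s = -17 (s = -1*17 = -17)
M = 4624 (M = (-51 - 17)² = (-68)² = 4624)
q(Z, h) = -2 + Z*h
-(M - q(n(-13), 123)) = -(4624 - (-2 + 0*123)) = -(4624 - (-2 + 0)) = -(4624 - 1*(-2)) = -(4624 + 2) = -1*4626 = -4626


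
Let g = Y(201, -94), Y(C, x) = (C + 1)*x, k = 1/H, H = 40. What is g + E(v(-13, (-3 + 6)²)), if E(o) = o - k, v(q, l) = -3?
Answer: -759641/40 ≈ -18991.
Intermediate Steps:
k = 1/40 ≈ 0.025000
E(o) = -1/40 + o (E(o) = o - 1*1/40 = o - 1/40 = -1/40 + o)
Y(C, x) = x*(1 + C) (Y(C, x) = (1 + C)*x = x*(1 + C))
g = -18988 (g = -94*(1 + 201) = -94*202 = -18988)
g + E(v(-13, (-3 + 6)²)) = -18988 + (-1/40 - 3) = -18988 - 121/40 = -759641/40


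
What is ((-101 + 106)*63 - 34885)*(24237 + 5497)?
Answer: -1027904380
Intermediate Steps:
((-101 + 106)*63 - 34885)*(24237 + 5497) = (5*63 - 34885)*29734 = (315 - 34885)*29734 = -34570*29734 = -1027904380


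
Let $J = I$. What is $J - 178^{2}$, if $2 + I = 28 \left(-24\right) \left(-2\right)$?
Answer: $-30342$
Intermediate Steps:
$I = 1342$ ($I = -2 + 28 \left(-24\right) \left(-2\right) = -2 - -1344 = -2 + 1344 = 1342$)
$J = 1342$
$J - 178^{2} = 1342 - 178^{2} = 1342 - 31684 = -30342$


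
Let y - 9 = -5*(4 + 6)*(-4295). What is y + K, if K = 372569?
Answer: 587328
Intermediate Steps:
y = 214759 (y = 9 - 5*(4 + 6)*(-4295) = 9 - 5*10*(-4295) = 9 - 50*(-4295) = 9 + 214750 = 214759)
y + K = 214759 + 372569 = 587328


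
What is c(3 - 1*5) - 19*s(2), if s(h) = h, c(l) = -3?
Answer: -41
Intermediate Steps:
c(3 - 1*5) - 19*s(2) = -3 - 19*2 = -3 - 38 = -41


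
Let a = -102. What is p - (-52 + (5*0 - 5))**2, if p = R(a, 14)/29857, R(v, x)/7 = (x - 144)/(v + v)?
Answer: -9894549631/3045414 ≈ -3249.0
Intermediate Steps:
R(v, x) = 7*(-144 + x)/(2*v) (R(v, x) = 7*((x - 144)/(v + v)) = 7*((-144 + x)/((2*v))) = 7*((-144 + x)*(1/(2*v))) = 7*((-144 + x)/(2*v)) = 7*(-144 + x)/(2*v))
p = 455/3045414 (p = ((7/2)*(-144 + 14)/(-102))/29857 = ((7/2)*(-1/102)*(-130))*(1/29857) = (455/102)*(1/29857) = 455/3045414 ≈ 0.00014940)
p - (-52 + (5*0 - 5))**2 = 455/3045414 - (-52 + (5*0 - 5))**2 = 455/3045414 - (-52 + (0 - 5))**2 = 455/3045414 - (-52 - 5)**2 = 455/3045414 - 1*(-57)**2 = 455/3045414 - 1*3249 = 455/3045414 - 3249 = -9894549631/3045414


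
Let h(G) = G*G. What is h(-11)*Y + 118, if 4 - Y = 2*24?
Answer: -5206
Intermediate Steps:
h(G) = G**2
Y = -44 (Y = 4 - 2*24 = 4 - 1*48 = 4 - 48 = -44)
h(-11)*Y + 118 = (-11)**2*(-44) + 118 = 121*(-44) + 118 = -5324 + 118 = -5206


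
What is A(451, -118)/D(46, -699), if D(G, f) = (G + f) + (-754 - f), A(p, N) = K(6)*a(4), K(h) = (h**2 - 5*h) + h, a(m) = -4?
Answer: 4/59 ≈ 0.067797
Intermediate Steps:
K(h) = h**2 - 4*h
A(p, N) = -48 (A(p, N) = (6*(-4 + 6))*(-4) = (6*2)*(-4) = 12*(-4) = -48)
D(G, f) = -754 + G
A(451, -118)/D(46, -699) = -48/(-754 + 46) = -48/(-708) = -48*(-1/708) = 4/59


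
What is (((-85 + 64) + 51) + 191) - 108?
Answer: 113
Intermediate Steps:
(((-85 + 64) + 51) + 191) - 108 = ((-21 + 51) + 191) - 108 = (30 + 191) - 108 = 221 - 108 = 113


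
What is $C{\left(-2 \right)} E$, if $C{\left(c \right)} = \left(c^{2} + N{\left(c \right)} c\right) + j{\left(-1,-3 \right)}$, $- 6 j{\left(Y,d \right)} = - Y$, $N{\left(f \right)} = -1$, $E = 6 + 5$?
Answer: $\frac{385}{6} \approx 64.167$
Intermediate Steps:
$E = 11$
$j{\left(Y,d \right)} = \frac{Y}{6}$ ($j{\left(Y,d \right)} = - \frac{\left(-1\right) Y}{6} = \frac{Y}{6}$)
$C{\left(c \right)} = - \frac{1}{6} + c^{2} - c$ ($C{\left(c \right)} = \left(c^{2} - c\right) + \frac{1}{6} \left(-1\right) = \left(c^{2} - c\right) - \frac{1}{6} = - \frac{1}{6} + c^{2} - c$)
$C{\left(-2 \right)} E = \left(- \frac{1}{6} + \left(-2\right)^{2} - -2\right) 11 = \left(- \frac{1}{6} + 4 + 2\right) 11 = \frac{35}{6} \cdot 11 = \frac{385}{6}$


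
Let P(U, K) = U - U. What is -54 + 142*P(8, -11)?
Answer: -54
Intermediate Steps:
P(U, K) = 0
-54 + 142*P(8, -11) = -54 + 142*0 = -54 + 0 = -54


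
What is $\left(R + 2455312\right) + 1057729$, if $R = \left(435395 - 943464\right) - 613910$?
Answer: $2391062$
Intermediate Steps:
$R = -1121979$ ($R = -508069 - 613910 = -1121979$)
$\left(R + 2455312\right) + 1057729 = \left(-1121979 + 2455312\right) + 1057729 = 1333333 + 1057729 = 2391062$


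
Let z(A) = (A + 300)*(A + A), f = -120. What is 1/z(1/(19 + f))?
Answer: -10201/60598 ≈ -0.16834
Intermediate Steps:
z(A) = 2*A*(300 + A) (z(A) = (300 + A)*(2*A) = 2*A*(300 + A))
1/z(1/(19 + f)) = 1/(2*(300 + 1/(19 - 120))/(19 - 120)) = 1/(2*(300 + 1/(-101))/(-101)) = 1/(2*(-1/101)*(300 - 1/101)) = 1/(2*(-1/101)*(30299/101)) = 1/(-60598/10201) = -10201/60598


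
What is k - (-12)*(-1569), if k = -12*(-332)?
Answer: -14844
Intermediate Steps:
k = 3984
k - (-12)*(-1569) = 3984 - (-12)*(-1569) = 3984 - 1*18828 = 3984 - 18828 = -14844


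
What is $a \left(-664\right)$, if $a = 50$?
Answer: $-33200$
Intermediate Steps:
$a \left(-664\right) = 50 \left(-664\right) = -33200$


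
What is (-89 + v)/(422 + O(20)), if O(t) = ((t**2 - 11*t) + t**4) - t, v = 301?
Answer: 106/80291 ≈ 0.0013202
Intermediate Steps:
O(t) = t**2 + t**4 - 12*t (O(t) = (t**2 + t**4 - 11*t) - t = t**2 + t**4 - 12*t)
(-89 + v)/(422 + O(20)) = (-89 + 301)/(422 + 20*(-12 + 20 + 20**3)) = 212/(422 + 20*(-12 + 20 + 8000)) = 212/(422 + 20*8008) = 212/(422 + 160160) = 212/160582 = 212*(1/160582) = 106/80291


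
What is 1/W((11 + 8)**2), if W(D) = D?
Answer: 1/361 ≈ 0.0027701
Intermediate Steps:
1/W((11 + 8)**2) = 1/((11 + 8)**2) = 1/(19**2) = 1/361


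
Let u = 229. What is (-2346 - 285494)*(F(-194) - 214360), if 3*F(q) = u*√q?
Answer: 61701382400 - 65915360*I*√194/3 ≈ 6.1701e+10 - 3.0603e+8*I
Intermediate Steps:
F(q) = 229*√q/3 (F(q) = (229*√q)/3 = 229*√q/3)
(-2346 - 285494)*(F(-194) - 214360) = (-2346 - 285494)*(229*√(-194)/3 - 214360) = -287840*(229*(I*√194)/3 - 214360) = -287840*(229*I*√194/3 - 214360) = -287840*(-214360 + 229*I*√194/3) = 61701382400 - 65915360*I*√194/3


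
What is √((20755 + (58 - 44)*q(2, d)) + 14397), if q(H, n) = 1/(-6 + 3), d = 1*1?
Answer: √316326/3 ≈ 187.48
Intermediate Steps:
d = 1
q(H, n) = -⅓ (q(H, n) = 1/(-3) = -⅓)
√((20755 + (58 - 44)*q(2, d)) + 14397) = √((20755 + (58 - 44)*(-⅓)) + 14397) = √((20755 + 14*(-⅓)) + 14397) = √((20755 - 14/3) + 14397) = √(62251/3 + 14397) = √(105442/3) = √316326/3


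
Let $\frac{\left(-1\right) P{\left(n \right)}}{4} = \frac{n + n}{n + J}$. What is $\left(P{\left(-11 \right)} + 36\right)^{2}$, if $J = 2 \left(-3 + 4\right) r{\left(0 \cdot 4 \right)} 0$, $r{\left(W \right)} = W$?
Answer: $784$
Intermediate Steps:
$J = 0$ ($J = 2 \left(-3 + 4\right) 0 \cdot 4 \cdot 0 = 2 \cdot 1 \cdot 0 \cdot 0 = 2 \cdot 0 \cdot 0 = 0 \cdot 0 = 0$)
$P{\left(n \right)} = -8$ ($P{\left(n \right)} = - 4 \frac{n + n}{n + 0} = - 4 \frac{2 n}{n} = \left(-4\right) 2 = -8$)
$\left(P{\left(-11 \right)} + 36\right)^{2} = \left(-8 + 36\right)^{2} = 28^{2} = 784$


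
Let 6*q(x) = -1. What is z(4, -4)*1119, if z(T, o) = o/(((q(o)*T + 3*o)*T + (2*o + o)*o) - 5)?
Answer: 13428/23 ≈ 583.83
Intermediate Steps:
q(x) = -⅙ (q(x) = (⅙)*(-1) = -⅙)
z(T, o) = o/(-5 + 3*o² + T*(3*o - T/6)) (z(T, o) = o/(((-T/6 + 3*o)*T + (2*o + o)*o) - 5) = o/(((3*o - T/6)*T + (3*o)*o) - 5) = o/((T*(3*o - T/6) + 3*o²) - 5) = o/((3*o² + T*(3*o - T/6)) - 5) = o/(-5 + 3*o² + T*(3*o - T/6)))
z(4, -4)*1119 = (6*(-4)/(-30 - 1*4² + 18*(-4)² + 18*4*(-4)))*1119 = (6*(-4)/(-30 - 1*16 + 18*16 - 288))*1119 = (6*(-4)/(-30 - 16 + 288 - 288))*1119 = (6*(-4)/(-46))*1119 = (6*(-4)*(-1/46))*1119 = (12/23)*1119 = 13428/23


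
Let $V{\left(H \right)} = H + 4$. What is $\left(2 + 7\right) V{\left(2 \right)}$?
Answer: $54$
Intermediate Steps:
$V{\left(H \right)} = 4 + H$
$\left(2 + 7\right) V{\left(2 \right)} = \left(2 + 7\right) \left(4 + 2\right) = 9 \cdot 6 = 54$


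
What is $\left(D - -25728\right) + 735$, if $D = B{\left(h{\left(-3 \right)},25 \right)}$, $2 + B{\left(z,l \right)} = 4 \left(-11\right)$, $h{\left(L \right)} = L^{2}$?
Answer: $26417$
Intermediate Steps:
$B{\left(z,l \right)} = -46$ ($B{\left(z,l \right)} = -2 + 4 \left(-11\right) = -2 - 44 = -46$)
$D = -46$
$\left(D - -25728\right) + 735 = \left(-46 - -25728\right) + 735 = \left(-46 + 25728\right) + 735 = 25682 + 735 = 26417$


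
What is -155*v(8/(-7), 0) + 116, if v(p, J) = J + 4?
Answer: -504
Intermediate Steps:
v(p, J) = 4 + J
-155*v(8/(-7), 0) + 116 = -155*(4 + 0) + 116 = -155*4 + 116 = -620 + 116 = -504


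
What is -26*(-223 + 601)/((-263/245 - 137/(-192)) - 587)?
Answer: 462309120/27629411 ≈ 16.732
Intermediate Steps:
-26*(-223 + 601)/((-263/245 - 137/(-192)) - 587) = -9828/((-263*1/245 - 137*(-1/192)) - 587) = -9828/((-263/245 + 137/192) - 587) = -9828/(-16931/47040 - 587) = -9828/(-27629411/47040) = -9828*(-47040)/27629411 = -26*(-17781120/27629411) = 462309120/27629411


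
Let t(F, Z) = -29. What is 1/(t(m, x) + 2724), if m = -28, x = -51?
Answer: 1/2695 ≈ 0.00037106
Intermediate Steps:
1/(t(m, x) + 2724) = 1/(-29 + 2724) = 1/2695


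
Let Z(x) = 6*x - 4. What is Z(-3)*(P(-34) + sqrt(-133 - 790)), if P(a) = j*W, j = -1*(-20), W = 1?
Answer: -440 - 22*I*sqrt(923) ≈ -440.0 - 668.38*I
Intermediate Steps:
j = 20
P(a) = 20 (P(a) = 20*1 = 20)
Z(x) = -4 + 6*x
Z(-3)*(P(-34) + sqrt(-133 - 790)) = (-4 + 6*(-3))*(20 + sqrt(-133 - 790)) = (-4 - 18)*(20 + sqrt(-923)) = -22*(20 + I*sqrt(923)) = -440 - 22*I*sqrt(923)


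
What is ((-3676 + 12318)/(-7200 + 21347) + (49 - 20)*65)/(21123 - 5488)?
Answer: 26675737/221188345 ≈ 0.12060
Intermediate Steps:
((-3676 + 12318)/(-7200 + 21347) + (49 - 20)*65)/(21123 - 5488) = (8642/14147 + 29*65)/15635 = (8642*(1/14147) + 1885)*(1/15635) = (8642/14147 + 1885)*(1/15635) = (26675737/14147)*(1/15635) = 26675737/221188345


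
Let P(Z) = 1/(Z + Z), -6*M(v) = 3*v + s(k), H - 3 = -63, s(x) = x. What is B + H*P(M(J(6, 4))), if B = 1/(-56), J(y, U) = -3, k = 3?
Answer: -1681/56 ≈ -30.018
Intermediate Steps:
H = -60 (H = 3 - 63 = -60)
M(v) = -1/2 - v/2 (M(v) = -(3*v + 3)/6 = -(3 + 3*v)/6 = -1/2 - v/2)
P(Z) = 1/(2*Z)
B = -1/56 ≈ -0.017857
B + H*P(M(J(6, 4))) = -1/56 - 30/(-1/2 - 1/2*(-3)) = -1/56 - 30/(-1/2 + 3/2) = -1/56 - 30/1 = -1/56 - 30 = -1681/56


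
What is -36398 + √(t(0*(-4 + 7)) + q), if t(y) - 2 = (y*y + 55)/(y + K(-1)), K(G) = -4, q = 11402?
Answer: -36398 + √45561/2 ≈ -36291.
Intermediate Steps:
t(y) = 2 + (55 + y²)/(-4 + y) (t(y) = 2 + (y*y + 55)/(y - 4) = 2 + (y² + 55)/(-4 + y) = 2 + (55 + y²)/(-4 + y))
-36398 + √(t(0*(-4 + 7)) + q) = -36398 + √((47 + (0*(-4 + 7))² + 2*(0*(-4 + 7)))/(-4 + 0*(-4 + 7)) + 11402) = -36398 + √((47 + (0*3)² + 2*(0*3))/(-4 + 0*3) + 11402) = -36398 + √((47 + 0² + 2*0)/(-4 + 0) + 11402) = -36398 + √((47 + 0 + 0)/(-4) + 11402) = -36398 + √(-¼*47 + 11402) = -36398 + √(-47/4 + 11402) = -36398 + √(45561/4) = -36398 + √45561/2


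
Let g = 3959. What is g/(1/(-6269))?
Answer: -24818971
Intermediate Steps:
g/(1/(-6269)) = 3959/(1/(-6269)) = 3959/(-1/6269) = 3959*(-6269) = -24818971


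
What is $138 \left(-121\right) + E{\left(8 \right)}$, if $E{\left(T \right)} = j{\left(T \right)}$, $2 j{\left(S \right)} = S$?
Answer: $-16694$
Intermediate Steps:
$j{\left(S \right)} = \frac{S}{2}$
$E{\left(T \right)} = \frac{T}{2}$
$138 \left(-121\right) + E{\left(8 \right)} = 138 \left(-121\right) + \frac{1}{2} \cdot 8 = -16698 + 4 = -16694$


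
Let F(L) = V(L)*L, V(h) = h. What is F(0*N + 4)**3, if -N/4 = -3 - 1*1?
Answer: 4096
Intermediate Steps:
N = 16 (N = -4*(-3 - 1*1) = -4*(-3 - 1) = -4*(-4) = 16)
F(L) = L**2 (F(L) = L*L = L**2)
F(0*N + 4)**3 = ((0*16 + 4)**2)**3 = ((0 + 4)**2)**3 = (4**2)**3 = 16**3 = 4096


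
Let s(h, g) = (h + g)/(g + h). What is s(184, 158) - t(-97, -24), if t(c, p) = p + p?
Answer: 49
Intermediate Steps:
s(h, g) = 1 (s(h, g) = (g + h)/(g + h) = 1)
t(c, p) = 2*p
s(184, 158) - t(-97, -24) = 1 - 2*(-24) = 1 - 1*(-48) = 1 + 48 = 49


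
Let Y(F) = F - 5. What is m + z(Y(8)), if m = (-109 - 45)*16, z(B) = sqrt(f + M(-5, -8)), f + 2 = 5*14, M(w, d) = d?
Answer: -2464 + 2*sqrt(15) ≈ -2456.3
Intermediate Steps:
f = 68 (f = -2 + 5*14 = -2 + 70 = 68)
Y(F) = -5 + F
z(B) = 2*sqrt(15) (z(B) = sqrt(68 - 8) = sqrt(60) = 2*sqrt(15))
m = -2464 (m = -154*16 = -2464)
m + z(Y(8)) = -2464 + 2*sqrt(15)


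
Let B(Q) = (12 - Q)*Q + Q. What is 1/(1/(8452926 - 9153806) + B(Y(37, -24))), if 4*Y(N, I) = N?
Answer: 350440/12155887 ≈ 0.028829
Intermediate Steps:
Y(N, I) = N/4
B(Q) = Q + Q*(12 - Q) (B(Q) = Q*(12 - Q) + Q = Q + Q*(12 - Q))
1/(1/(8452926 - 9153806) + B(Y(37, -24))) = 1/(1/(8452926 - 9153806) + ((¼)*37)*(13 - 37/4)) = 1/(1/(-700880) + 37*(13 - 1*37/4)/4) = 1/(-1/700880 + 37*(13 - 37/4)/4) = 1/(-1/700880 + (37/4)*(15/4)) = 1/(-1/700880 + 555/16) = 1/(12155887/350440) = 350440/12155887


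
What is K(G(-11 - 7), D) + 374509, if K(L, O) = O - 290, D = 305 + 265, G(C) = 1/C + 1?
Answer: 374789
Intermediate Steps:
G(C) = 1 + 1/C (G(C) = 1/C + 1 = 1 + 1/C)
D = 570
K(L, O) = -290 + O
K(G(-11 - 7), D) + 374509 = (-290 + 570) + 374509 = 280 + 374509 = 374789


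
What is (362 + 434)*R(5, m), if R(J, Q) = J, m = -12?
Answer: 3980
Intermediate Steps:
(362 + 434)*R(5, m) = (362 + 434)*5 = 796*5 = 3980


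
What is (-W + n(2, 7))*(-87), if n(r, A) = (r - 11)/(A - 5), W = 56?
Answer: 10527/2 ≈ 5263.5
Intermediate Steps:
n(r, A) = (-11 + r)/(-5 + A)
(-W + n(2, 7))*(-87) = (-1*56 + (-11 + 2)/(-5 + 7))*(-87) = (-56 - 9/2)*(-87) = -121/2*(-87) = 10527/2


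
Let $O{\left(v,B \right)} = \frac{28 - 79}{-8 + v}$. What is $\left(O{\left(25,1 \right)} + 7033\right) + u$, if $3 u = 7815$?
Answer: $9635$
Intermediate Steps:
$u = 2605$ ($u = \frac{1}{3} \cdot 7815 = 2605$)
$O{\left(v,B \right)} = - \frac{51}{-8 + v}$
$\left(O{\left(25,1 \right)} + 7033\right) + u = \left(- \frac{51}{-8 + 25} + 7033\right) + 2605 = \left(- \frac{51}{17} + 7033\right) + 2605 = \left(\left(-51\right) \frac{1}{17} + 7033\right) + 2605 = \left(-3 + 7033\right) + 2605 = 7030 + 2605 = 9635$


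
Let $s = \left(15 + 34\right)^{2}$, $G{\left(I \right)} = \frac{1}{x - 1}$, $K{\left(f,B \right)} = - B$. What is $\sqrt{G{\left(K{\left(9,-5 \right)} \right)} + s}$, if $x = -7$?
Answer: $\frac{\sqrt{38414}}{4} \approx 48.999$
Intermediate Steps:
$G{\left(I \right)} = - \frac{1}{8}$ ($G{\left(I \right)} = \frac{1}{-7 - 1} = \frac{1}{-8} = - \frac{1}{8}$)
$s = 2401$ ($s = 49^{2} = 2401$)
$\sqrt{G{\left(K{\left(9,-5 \right)} \right)} + s} = \sqrt{- \frac{1}{8} + 2401} = \sqrt{\frac{19207}{8}} = \frac{\sqrt{38414}}{4}$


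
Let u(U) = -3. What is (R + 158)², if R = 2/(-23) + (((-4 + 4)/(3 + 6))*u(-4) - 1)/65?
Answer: 55722907249/2235025 ≈ 24932.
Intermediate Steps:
R = -153/1495 (R = 2/(-23) + (((-4 + 4)/(3 + 6))*(-3) - 1)/65 = 2*(-1/23) + ((0/9)*(-3) - 1)*(1/65) = -2/23 + ((0*(⅑))*(-3) - 1)*(1/65) = -2/23 + (0*(-3) - 1)*(1/65) = -2/23 + (0 - 1)*(1/65) = -2/23 - 1*1/65 = -2/23 - 1/65 = -153/1495 ≈ -0.10234)
(R + 158)² = (-153/1495 + 158)² = (236057/1495)² = 55722907249/2235025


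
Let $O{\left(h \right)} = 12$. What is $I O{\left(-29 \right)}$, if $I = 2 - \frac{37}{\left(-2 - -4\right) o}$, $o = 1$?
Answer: $-198$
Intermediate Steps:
$I = - \frac{33}{2}$ ($I = 2 - \frac{37}{\left(-2 - -4\right) 1} = 2 - \frac{37}{\left(-2 + 4\right) 1} = 2 - \frac{37}{2 \cdot 1} = 2 - \frac{37}{2} = - \frac{33}{2} \approx -16.5$)
$I O{\left(-29 \right)} = \left(- \frac{33}{2}\right) 12 = -198$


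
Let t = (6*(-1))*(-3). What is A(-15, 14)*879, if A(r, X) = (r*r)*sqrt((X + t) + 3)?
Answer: 197775*sqrt(35) ≈ 1.1701e+6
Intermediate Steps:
t = 18 (t = -6*(-3) = 18)
A(r, X) = r**2*sqrt(21 + X) (A(r, X) = (r*r)*sqrt((X + 18) + 3) = r**2*sqrt((18 + X) + 3) = r**2*sqrt(21 + X))
A(-15, 14)*879 = ((-15)**2*sqrt(21 + 14))*879 = (225*sqrt(35))*879 = 197775*sqrt(35)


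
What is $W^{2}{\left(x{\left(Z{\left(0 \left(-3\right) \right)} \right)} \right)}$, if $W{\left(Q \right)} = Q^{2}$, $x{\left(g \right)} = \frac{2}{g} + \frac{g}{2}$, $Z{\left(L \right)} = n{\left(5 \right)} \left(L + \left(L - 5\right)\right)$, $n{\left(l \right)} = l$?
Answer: $\frac{156531800881}{6250000} \approx 25045.0$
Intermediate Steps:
$Z{\left(L \right)} = -25 + 10 L$ ($Z{\left(L \right)} = 5 \left(L + \left(L - 5\right)\right) = 5 \left(L + \left(-5 + L\right)\right) = 5 \left(-5 + 2 L\right) = -25 + 10 L$)
$x{\left(g \right)} = \frac{g}{2} + \frac{2}{g}$ ($x{\left(g \right)} = \frac{2}{g} + g \frac{1}{2} = \frac{2}{g} + \frac{g}{2} = \frac{g}{2} + \frac{2}{g}$)
$W^{2}{\left(x{\left(Z{\left(0 \left(-3\right) \right)} \right)} \right)} = \left(\left(\frac{-25 + 10 \cdot 0 \left(-3\right)}{2} + \frac{2}{-25 + 10 \cdot 0 \left(-3\right)}\right)^{2}\right)^{2} = \left(\left(\frac{-25 + 10 \cdot 0}{2} + \frac{2}{-25 + 10 \cdot 0}\right)^{2}\right)^{2} = \left(\left(\frac{-25 + 0}{2} + \frac{2}{-25 + 0}\right)^{2}\right)^{2} = \left(\left(\frac{1}{2} \left(-25\right) + \frac{2}{-25}\right)^{2}\right)^{2} = \left(\left(- \frac{25}{2} + 2 \left(- \frac{1}{25}\right)\right)^{2}\right)^{2} = \left(\left(- \frac{25}{2} - \frac{2}{25}\right)^{2}\right)^{2} = \left(\left(- \frac{629}{50}\right)^{2}\right)^{2} = \left(\frac{395641}{2500}\right)^{2} = \frac{156531800881}{6250000}$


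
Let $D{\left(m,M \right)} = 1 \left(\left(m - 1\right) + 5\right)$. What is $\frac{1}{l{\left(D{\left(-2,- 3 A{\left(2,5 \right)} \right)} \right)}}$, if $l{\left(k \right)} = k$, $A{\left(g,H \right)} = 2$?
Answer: $\frac{1}{2} \approx 0.5$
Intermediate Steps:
$D{\left(m,M \right)} = 4 + m$ ($D{\left(m,M \right)} = 1 \left(\left(m - 1\right) + 5\right) = 1 \left(\left(-1 + m\right) + 5\right) = 1 \left(4 + m\right) = 4 + m$)
$\frac{1}{l{\left(D{\left(-2,- 3 A{\left(2,5 \right)} \right)} \right)}} = \frac{1}{4 - 2} = \frac{1}{2}$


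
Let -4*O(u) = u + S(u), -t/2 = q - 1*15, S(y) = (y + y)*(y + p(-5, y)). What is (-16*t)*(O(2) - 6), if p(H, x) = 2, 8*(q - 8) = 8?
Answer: 2016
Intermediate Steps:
q = 9 (q = 8 + (⅛)*8 = 8 + 1 = 9)
S(y) = 2*y*(2 + y) (S(y) = (y + y)*(y + 2) = (2*y)*(2 + y) = 2*y*(2 + y))
t = 12 (t = -2*(9 - 1*15) = -2*(9 - 15) = -2*(-6) = 12)
O(u) = -u/4 - u*(2 + u)/2 (O(u) = -(u + 2*u*(2 + u))/4 = -u/4 - u*(2 + u)/2)
(-16*t)*(O(2) - 6) = (-16*12)*((¼)*2*(-5 - 2*2) - 6) = -192*((¼)*2*(-5 - 4) - 6) = -192*((¼)*2*(-9) - 6) = -192*(-9/2 - 6) = -192*(-21/2) = 2016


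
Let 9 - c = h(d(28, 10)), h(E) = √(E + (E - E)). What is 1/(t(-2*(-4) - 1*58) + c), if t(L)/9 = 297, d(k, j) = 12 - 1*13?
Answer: 2682/7193125 + I/7193125 ≈ 0.00037286 + 1.3902e-7*I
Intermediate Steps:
d(k, j) = -1 (d(k, j) = 12 - 13 = -1)
h(E) = √E (h(E) = √(E + 0) = √E)
c = 9 - I (c = 9 - √(-1) = 9 - I ≈ 9.0 - 1.0*I)
t(L) = 2673 (t(L) = 9*297 = 2673)
1/(t(-2*(-4) - 1*58) + c) = 1/(2673 + (9 - I)) = 1/(2682 - I) = (2682 + I)/7193125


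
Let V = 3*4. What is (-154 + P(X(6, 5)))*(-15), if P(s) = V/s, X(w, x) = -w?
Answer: 2340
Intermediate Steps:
V = 12
P(s) = 12/s
(-154 + P(X(6, 5)))*(-15) = (-154 + 12/((-1*6)))*(-15) = (-154 + 12/(-6))*(-15) = (-154 + 12*(-1/6))*(-15) = (-154 - 2)*(-15) = -156*(-15) = 2340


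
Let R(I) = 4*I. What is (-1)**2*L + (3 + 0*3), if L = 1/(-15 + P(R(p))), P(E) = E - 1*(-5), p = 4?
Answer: 19/6 ≈ 3.1667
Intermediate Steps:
P(E) = 5 + E (P(E) = E + 5 = 5 + E)
L = 1/6 (L = 1/(-15 + (5 + 4*4)) = 1/(-15 + (5 + 16)) = 1/(-15 + 21) = 1/6 ≈ 0.16667)
(-1)**2*L + (3 + 0*3) = (-1)**2*(1/6) + (3 + 0*3) = 1*(1/6) + (3 + 0) = 1/6 + 3 = 19/6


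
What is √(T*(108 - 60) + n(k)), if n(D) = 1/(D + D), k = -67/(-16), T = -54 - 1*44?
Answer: 2*I*√5278930/67 ≈ 68.585*I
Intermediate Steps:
T = -98 (T = -54 - 44 = -98)
k = 67/16 (k = -67*(-1/16) = 67/16 ≈ 4.1875)
n(D) = 1/(2*D)
√(T*(108 - 60) + n(k)) = √(-98*(108 - 60) + 1/(2*(67/16))) = √(-98*48 + (½)*(16/67)) = √(-4704 + 8/67) = √(-315160/67) = 2*I*√5278930/67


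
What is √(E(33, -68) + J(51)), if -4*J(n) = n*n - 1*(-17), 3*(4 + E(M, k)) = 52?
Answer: I*√23082/6 ≈ 25.321*I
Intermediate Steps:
E(M, k) = 40/3 (E(M, k) = -4 + (⅓)*52 = -4 + 52/3 = 40/3)
J(n) = -17/4 - n²/4 (J(n) = -(n*n - 1*(-17))/4 = -(n² + 17)/4 = -(17 + n²)/4 = -17/4 - n²/4)
√(E(33, -68) + J(51)) = √(40/3 + (-17/4 - ¼*51²)) = √(40/3 + (-17/4 - ¼*2601)) = √(40/3 + (-17/4 - 2601/4)) = √(40/3 - 1309/2) = √(-3847/6) = I*√23082/6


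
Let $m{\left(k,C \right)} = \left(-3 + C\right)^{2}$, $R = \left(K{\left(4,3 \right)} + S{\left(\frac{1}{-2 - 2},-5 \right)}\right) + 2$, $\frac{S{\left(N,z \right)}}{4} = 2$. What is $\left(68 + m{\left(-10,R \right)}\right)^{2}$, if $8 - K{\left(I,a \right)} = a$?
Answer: $44944$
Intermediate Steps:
$S{\left(N,z \right)} = 8$ ($S{\left(N,z \right)} = 4 \cdot 2 = 8$)
$K{\left(I,a \right)} = 8 - a$
$R = 15$ ($R = \left(\left(8 - 3\right) + 8\right) + 2 = \left(5 + 8\right) + 2 = 13 + 2 = 15$)
$\left(68 + m{\left(-10,R \right)}\right)^{2} = \left(68 + \left(-3 + 15\right)^{2}\right)^{2} = \left(68 + 12^{2}\right)^{2} = \left(68 + 144\right)^{2} = 212^{2} = 44944$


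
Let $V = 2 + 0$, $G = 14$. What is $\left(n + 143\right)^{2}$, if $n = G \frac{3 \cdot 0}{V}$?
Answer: $20449$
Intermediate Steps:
$V = 2$
$n = 0$ ($n = 14 \frac{3 \cdot 0}{2} = 14 \cdot 0 \cdot \frac{1}{2} = 14 \cdot 0 = 0$)
$\left(n + 143\right)^{2} = \left(0 + 143\right)^{2} = 143^{2} = 20449$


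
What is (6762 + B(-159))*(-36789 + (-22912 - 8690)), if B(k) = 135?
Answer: -471692727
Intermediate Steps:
(6762 + B(-159))*(-36789 + (-22912 - 8690)) = (6762 + 135)*(-36789 + (-22912 - 8690)) = 6897*(-36789 - 31602) = 6897*(-68391) = -471692727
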